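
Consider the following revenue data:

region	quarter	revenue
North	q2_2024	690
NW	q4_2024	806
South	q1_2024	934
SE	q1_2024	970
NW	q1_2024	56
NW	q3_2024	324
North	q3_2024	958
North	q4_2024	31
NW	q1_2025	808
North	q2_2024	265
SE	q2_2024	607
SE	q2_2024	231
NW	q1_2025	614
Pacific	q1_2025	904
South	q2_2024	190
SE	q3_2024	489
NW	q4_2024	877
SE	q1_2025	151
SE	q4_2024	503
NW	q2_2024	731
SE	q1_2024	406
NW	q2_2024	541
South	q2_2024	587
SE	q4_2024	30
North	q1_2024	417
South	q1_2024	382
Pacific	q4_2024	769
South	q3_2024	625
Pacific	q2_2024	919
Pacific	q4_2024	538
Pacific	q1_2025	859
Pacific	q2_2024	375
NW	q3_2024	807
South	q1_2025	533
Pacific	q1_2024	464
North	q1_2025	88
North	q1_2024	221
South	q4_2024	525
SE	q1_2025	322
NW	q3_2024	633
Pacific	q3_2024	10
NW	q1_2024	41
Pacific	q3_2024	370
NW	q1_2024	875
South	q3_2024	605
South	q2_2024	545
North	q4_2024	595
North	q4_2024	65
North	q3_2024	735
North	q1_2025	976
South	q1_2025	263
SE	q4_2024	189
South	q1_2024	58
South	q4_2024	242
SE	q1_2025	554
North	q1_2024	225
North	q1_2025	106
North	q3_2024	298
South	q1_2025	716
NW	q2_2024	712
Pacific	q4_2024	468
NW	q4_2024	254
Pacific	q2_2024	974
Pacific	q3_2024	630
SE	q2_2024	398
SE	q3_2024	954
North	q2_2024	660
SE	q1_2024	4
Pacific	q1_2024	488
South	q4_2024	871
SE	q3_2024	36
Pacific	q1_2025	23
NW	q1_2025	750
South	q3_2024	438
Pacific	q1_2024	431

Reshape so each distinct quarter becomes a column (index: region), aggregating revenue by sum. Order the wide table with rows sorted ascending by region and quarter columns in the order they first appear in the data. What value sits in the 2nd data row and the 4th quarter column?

With rows sorted ascending by region, row 2 is region=North. quarter columns in first-appearance order: q2_2024, q4_2024, q1_2024, q3_2024, q1_2025; column 4 is q3_2024.
Long rows with region=North, quarter=q3_2024: 958 + 735 + 298 = 1991.

1991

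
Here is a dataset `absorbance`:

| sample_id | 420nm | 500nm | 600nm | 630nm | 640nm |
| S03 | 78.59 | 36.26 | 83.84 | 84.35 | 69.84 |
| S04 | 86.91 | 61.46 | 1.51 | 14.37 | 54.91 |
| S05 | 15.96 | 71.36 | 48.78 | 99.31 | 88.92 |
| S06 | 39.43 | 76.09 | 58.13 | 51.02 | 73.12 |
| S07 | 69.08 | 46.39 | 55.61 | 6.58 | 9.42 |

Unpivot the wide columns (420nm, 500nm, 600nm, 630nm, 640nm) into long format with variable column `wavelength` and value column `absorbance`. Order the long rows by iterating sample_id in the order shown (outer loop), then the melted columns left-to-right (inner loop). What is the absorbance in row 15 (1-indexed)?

25 rows total (5 × 5). Row 15: index ⌊(15-1)/5⌋ = 2 into sample_id → S05; (15-1) mod 5 = 4 into the melted columns → 640nm.
So row 15 is (S05, 640nm, 88.92); absorbance = 88.92.

88.92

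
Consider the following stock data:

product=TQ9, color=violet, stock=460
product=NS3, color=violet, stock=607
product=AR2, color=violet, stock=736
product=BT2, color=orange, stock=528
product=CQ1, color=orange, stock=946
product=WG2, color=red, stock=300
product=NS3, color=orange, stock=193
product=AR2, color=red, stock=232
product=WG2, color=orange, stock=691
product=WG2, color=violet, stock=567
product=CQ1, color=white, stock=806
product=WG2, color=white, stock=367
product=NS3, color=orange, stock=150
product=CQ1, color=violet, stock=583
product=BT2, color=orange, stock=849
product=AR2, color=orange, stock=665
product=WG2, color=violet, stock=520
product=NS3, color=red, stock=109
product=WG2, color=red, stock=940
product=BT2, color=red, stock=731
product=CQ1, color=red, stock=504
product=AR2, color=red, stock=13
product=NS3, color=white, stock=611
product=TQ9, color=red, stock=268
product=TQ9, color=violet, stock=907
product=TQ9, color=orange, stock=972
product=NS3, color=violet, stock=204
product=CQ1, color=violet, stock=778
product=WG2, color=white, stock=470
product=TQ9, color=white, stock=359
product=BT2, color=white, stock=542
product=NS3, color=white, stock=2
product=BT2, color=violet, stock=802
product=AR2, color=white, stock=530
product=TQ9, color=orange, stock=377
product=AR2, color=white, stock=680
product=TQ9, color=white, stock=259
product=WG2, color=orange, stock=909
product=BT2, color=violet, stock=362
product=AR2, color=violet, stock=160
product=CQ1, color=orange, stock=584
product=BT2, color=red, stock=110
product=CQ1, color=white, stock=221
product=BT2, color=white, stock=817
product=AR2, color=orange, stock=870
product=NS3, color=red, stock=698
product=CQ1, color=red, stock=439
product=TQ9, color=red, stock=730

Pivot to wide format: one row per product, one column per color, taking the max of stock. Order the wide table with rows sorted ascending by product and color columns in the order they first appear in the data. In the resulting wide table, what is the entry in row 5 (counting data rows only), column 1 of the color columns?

With rows sorted ascending by product, row 5 is product=TQ9. color columns in first-appearance order: violet, orange, red, white; column 1 is violet.
Long rows with product=TQ9, color=violet: max(460, 907) = 907.

907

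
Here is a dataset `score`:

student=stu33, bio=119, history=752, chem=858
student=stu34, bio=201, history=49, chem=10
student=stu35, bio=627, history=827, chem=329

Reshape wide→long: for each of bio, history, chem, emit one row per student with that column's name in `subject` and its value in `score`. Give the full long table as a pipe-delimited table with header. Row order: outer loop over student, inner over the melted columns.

Each (student, column) pair becomes one row: 3 × 3 = 9 rows.
For example, (stu33, bio) → score=119.

| student | subject | score |
| stu33 | bio | 119 |
| stu33 | history | 752 |
| stu33 | chem | 858 |
| stu34 | bio | 201 |
| stu34 | history | 49 |
| stu34 | chem | 10 |
| stu35 | bio | 627 |
| stu35 | history | 827 |
| stu35 | chem | 329 |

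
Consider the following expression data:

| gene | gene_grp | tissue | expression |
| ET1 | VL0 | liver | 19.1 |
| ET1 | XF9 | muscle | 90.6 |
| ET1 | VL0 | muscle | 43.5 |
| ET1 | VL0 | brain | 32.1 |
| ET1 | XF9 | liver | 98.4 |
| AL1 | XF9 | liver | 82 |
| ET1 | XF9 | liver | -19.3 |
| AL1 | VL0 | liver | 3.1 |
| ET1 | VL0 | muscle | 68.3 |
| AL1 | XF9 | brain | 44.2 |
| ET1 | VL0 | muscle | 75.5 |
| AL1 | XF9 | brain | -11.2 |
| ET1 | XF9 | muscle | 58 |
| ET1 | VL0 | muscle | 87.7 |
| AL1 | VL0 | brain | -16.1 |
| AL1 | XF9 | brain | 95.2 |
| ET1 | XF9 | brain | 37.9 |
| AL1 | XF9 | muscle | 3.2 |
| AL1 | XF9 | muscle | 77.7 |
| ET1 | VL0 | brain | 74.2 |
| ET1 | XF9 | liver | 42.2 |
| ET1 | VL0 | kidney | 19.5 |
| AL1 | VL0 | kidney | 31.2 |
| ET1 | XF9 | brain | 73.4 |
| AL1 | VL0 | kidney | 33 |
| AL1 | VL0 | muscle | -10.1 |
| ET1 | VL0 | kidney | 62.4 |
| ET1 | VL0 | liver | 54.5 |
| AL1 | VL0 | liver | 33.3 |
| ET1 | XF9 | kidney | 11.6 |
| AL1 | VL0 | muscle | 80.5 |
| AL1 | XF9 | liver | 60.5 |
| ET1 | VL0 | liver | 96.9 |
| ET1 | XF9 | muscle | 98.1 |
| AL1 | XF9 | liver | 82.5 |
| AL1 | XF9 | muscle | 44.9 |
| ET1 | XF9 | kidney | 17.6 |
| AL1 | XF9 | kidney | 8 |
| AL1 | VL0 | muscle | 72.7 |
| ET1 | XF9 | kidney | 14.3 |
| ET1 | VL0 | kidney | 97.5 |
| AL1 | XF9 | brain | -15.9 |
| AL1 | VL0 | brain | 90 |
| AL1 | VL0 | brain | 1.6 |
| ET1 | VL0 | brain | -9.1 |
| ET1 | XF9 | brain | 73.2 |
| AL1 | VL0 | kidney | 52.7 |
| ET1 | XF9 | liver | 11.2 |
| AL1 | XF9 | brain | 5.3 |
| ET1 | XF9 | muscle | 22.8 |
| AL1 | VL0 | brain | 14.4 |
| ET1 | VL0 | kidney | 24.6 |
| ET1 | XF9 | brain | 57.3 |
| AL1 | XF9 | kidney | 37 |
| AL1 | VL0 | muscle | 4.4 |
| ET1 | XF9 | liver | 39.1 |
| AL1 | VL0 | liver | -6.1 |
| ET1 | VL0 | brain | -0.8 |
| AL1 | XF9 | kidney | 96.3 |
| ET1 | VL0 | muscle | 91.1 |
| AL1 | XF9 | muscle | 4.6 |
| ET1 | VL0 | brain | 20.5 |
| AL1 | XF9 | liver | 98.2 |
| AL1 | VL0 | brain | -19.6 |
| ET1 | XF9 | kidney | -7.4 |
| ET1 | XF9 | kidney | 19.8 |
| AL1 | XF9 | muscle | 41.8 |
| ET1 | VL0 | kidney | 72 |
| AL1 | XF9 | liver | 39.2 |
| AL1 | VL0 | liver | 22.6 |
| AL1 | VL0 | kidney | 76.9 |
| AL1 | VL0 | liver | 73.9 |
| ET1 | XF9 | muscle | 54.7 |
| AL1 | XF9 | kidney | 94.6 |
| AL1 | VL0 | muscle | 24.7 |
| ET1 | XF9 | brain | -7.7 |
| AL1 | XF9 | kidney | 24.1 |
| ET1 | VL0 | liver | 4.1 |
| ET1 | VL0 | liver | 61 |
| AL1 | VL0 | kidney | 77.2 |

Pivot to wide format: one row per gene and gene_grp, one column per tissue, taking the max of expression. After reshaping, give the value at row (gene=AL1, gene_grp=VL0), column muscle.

Rows with gene=AL1, gene_grp=VL0 and tissue=muscle: expression values are -10.1, 80.5, 72.7, 4.4, 24.7.
max(-10.1, 80.5, 72.7, 4.4, 24.7) = 80.5.

80.5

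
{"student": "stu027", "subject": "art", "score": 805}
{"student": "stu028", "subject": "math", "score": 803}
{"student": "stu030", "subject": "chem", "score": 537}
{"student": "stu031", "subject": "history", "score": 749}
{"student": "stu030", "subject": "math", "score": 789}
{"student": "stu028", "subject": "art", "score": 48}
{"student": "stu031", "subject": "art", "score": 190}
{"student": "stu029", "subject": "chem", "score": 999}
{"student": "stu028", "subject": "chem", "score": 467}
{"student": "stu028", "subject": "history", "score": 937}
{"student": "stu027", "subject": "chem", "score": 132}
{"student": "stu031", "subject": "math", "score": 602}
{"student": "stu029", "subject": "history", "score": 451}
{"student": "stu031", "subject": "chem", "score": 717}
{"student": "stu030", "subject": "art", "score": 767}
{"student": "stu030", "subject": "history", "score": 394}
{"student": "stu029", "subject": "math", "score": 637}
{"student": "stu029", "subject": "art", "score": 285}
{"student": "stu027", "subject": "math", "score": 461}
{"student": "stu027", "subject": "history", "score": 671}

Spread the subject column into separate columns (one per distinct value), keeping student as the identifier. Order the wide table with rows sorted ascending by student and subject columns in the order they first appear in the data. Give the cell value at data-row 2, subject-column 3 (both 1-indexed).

467

With rows sorted ascending by student, row 2 is student=stu028. subject columns in first-appearance order: art, math, chem, history; column 3 is chem.
Long rows with student=stu028, subject=chem: score = 467.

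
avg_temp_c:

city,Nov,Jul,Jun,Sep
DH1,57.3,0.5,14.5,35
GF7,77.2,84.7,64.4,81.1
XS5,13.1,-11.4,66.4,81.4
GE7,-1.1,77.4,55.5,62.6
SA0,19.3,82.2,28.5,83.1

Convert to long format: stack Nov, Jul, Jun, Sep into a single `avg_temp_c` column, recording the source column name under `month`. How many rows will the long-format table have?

5 city values × 4 melted columns = 20 rows.

20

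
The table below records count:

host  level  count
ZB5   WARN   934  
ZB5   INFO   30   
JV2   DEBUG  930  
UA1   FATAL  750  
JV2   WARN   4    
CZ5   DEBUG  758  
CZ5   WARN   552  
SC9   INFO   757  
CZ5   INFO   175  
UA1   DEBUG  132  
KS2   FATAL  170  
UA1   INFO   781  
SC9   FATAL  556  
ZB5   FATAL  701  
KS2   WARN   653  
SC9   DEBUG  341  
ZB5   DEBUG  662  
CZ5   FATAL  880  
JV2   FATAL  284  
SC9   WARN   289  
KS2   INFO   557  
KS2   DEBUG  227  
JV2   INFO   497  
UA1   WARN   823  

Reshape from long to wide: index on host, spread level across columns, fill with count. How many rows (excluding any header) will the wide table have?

6 distinct host values → 6 rows.

6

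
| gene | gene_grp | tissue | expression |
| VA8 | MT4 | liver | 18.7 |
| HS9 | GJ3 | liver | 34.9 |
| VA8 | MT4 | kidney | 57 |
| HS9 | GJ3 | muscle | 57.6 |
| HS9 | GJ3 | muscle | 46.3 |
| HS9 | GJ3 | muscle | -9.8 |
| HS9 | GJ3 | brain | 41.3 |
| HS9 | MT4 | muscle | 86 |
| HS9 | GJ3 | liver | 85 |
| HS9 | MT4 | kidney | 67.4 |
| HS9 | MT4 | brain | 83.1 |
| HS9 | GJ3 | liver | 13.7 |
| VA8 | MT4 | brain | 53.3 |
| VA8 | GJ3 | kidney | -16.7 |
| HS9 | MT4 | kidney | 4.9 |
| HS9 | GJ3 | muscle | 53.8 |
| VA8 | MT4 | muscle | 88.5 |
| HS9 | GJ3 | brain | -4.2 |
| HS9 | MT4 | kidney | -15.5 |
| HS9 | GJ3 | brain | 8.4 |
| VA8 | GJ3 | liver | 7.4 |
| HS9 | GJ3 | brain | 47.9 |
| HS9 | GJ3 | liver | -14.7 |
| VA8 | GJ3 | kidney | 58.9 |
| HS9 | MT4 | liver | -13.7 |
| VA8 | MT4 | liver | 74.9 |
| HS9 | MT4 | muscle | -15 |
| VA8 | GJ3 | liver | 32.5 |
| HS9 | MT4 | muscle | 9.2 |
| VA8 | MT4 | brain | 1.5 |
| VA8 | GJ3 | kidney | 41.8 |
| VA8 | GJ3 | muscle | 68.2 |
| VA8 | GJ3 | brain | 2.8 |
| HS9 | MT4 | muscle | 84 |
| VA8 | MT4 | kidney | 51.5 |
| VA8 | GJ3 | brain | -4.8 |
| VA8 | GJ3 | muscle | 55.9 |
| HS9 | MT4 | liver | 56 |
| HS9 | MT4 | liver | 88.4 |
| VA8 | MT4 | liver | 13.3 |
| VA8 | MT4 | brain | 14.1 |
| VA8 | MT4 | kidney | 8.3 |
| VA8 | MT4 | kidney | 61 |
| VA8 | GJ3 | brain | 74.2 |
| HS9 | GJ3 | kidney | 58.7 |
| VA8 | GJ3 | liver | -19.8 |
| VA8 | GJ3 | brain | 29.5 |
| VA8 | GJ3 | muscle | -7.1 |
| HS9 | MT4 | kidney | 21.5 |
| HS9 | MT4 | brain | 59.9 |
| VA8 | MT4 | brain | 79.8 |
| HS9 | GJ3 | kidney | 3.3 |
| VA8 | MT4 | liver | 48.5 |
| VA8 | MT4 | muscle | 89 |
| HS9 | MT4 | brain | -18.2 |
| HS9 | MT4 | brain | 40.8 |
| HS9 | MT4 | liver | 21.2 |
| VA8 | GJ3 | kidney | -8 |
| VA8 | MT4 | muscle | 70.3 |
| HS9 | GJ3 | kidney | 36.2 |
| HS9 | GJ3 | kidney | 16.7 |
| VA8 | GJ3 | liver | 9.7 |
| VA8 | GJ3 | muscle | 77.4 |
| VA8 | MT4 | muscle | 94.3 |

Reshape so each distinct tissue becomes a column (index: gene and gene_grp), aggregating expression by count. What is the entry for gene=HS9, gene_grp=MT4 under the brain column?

Rows with gene=HS9, gene_grp=MT4 and tissue=brain: expression values are 83.1, 59.9, -18.2, 40.8.
4 rows match — count = 4.

4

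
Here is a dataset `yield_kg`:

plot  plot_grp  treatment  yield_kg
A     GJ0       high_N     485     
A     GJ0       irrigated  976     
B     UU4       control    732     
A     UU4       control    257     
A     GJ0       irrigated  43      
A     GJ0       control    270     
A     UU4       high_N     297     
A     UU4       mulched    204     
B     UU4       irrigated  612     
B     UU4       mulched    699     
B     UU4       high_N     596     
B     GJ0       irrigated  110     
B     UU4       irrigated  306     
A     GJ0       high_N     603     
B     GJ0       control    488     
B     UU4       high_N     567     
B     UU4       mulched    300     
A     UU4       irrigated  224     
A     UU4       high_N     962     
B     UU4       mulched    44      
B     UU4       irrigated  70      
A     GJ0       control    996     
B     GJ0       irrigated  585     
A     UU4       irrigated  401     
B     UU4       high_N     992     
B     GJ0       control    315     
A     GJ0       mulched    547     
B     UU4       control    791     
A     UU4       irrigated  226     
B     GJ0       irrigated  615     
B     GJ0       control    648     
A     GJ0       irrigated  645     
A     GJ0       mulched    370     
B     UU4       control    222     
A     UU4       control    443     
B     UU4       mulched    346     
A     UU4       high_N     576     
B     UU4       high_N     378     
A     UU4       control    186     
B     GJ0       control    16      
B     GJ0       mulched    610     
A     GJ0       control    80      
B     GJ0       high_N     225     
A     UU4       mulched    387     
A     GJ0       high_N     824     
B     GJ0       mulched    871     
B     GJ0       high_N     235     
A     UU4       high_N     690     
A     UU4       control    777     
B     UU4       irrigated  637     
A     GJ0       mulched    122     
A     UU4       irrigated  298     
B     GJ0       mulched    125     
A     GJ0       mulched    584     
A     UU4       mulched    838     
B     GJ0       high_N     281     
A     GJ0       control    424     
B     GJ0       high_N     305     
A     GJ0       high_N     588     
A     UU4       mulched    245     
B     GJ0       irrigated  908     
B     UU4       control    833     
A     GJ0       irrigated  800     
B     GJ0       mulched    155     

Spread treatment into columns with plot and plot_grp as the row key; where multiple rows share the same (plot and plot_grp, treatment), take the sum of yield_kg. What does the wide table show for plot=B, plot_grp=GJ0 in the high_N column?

Rows with plot=B, plot_grp=GJ0 and treatment=high_N: yield_kg values are 225, 235, 281, 305.
225 + 235 + 281 + 305 = 1046.

1046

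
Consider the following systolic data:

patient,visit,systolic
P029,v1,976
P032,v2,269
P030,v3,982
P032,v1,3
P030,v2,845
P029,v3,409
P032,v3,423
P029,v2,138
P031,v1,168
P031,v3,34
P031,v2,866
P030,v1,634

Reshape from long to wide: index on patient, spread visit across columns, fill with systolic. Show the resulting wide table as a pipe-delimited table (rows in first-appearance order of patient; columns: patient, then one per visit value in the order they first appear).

| patient | v1 | v2 | v3 |
| P029 | 976 | 138 | 409 |
| P032 | 3 | 269 | 423 |
| P030 | 634 | 845 | 982 |
| P031 | 168 | 866 | 34 |

Columns: patient plus the 3 distinct visit values (v1, v2, v3).
For example, row P029 column v1 takes systolic=976 from the long row (P029, v1).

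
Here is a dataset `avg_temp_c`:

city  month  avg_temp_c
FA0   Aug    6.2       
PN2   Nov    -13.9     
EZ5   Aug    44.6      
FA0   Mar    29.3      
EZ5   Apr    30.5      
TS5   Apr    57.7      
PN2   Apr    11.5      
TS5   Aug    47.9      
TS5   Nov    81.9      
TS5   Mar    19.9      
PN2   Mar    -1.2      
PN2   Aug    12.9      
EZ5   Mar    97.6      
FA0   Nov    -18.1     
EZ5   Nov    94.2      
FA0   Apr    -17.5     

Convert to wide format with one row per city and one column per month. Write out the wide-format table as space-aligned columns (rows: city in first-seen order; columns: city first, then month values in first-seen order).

city  Aug   Nov    Mar   Apr  
FA0   6.2   -18.1  29.3  -17.5
PN2   12.9  -13.9  -1.2  11.5 
EZ5   44.6  94.2   97.6  30.5 
TS5   47.9  81.9   19.9  57.7 

Columns: city plus the 4 distinct month values (Aug, Nov, Mar, Apr).
For example, row FA0 column Aug takes avg_temp_c=6.2 from the long row (FA0, Aug).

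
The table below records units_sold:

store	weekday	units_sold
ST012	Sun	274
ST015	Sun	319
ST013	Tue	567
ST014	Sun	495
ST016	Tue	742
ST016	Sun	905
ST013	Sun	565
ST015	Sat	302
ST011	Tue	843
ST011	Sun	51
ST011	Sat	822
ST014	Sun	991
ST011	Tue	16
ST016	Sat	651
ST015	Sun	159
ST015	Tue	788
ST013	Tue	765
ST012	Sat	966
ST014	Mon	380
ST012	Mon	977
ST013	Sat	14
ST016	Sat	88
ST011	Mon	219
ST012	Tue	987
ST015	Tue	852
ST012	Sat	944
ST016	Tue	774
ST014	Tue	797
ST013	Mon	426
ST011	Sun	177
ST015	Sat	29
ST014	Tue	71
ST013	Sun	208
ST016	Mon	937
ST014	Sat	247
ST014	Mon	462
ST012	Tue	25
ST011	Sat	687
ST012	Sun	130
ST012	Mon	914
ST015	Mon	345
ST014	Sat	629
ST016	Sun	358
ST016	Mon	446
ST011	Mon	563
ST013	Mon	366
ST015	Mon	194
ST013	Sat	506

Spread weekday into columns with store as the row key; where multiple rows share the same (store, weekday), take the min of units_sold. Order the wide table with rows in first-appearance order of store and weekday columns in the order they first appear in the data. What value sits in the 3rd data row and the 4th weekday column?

366

With rows in first-appearance order of store, row 3 is store=ST013. weekday columns in first-appearance order: Sun, Tue, Sat, Mon; column 4 is Mon.
Long rows with store=ST013, weekday=Mon: min(426, 366) = 366.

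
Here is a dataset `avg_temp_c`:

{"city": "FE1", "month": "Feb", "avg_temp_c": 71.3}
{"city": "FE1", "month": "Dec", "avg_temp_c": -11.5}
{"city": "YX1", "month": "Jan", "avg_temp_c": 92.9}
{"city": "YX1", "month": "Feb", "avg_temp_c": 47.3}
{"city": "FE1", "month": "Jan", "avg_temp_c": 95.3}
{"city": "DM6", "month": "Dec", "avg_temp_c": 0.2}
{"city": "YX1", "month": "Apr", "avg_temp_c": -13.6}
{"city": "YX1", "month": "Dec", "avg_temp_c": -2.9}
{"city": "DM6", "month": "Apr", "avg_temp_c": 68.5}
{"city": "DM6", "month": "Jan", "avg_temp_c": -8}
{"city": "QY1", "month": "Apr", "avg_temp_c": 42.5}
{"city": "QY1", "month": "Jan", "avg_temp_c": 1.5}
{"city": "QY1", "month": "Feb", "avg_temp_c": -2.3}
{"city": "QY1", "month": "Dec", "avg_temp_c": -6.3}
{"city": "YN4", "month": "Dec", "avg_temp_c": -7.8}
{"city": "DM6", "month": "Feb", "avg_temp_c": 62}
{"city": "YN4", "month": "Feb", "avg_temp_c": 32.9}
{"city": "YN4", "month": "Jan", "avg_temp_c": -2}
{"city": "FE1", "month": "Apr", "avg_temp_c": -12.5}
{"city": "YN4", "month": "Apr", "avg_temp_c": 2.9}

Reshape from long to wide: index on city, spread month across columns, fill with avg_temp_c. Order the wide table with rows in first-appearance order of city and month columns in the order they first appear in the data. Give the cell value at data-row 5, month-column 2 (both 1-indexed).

With rows in first-appearance order of city, row 5 is city=YN4. month columns in first-appearance order: Feb, Dec, Jan, Apr; column 2 is Dec.
Long rows with city=YN4, month=Dec: avg_temp_c = -7.8.

-7.8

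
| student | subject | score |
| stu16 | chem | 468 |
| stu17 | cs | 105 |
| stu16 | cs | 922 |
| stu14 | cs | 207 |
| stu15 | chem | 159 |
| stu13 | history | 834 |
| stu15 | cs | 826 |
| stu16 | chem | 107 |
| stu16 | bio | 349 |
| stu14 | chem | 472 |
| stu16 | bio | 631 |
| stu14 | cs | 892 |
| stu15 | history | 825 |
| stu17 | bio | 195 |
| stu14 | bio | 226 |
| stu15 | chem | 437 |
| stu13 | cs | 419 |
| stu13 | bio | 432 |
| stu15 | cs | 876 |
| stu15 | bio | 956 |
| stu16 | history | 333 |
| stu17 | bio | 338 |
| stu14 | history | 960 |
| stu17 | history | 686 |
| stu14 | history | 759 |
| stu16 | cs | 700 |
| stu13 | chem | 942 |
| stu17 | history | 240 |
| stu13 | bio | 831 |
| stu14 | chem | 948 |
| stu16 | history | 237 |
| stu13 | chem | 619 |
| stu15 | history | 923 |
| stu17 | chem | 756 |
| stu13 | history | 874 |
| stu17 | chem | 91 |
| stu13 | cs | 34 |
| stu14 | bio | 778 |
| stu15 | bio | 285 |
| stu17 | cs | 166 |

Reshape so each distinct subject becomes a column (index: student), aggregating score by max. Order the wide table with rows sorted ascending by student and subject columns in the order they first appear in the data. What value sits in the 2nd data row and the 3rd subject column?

960

With rows sorted ascending by student, row 2 is student=stu14. subject columns in first-appearance order: chem, cs, history, bio; column 3 is history.
Long rows with student=stu14, subject=history: max(960, 759) = 960.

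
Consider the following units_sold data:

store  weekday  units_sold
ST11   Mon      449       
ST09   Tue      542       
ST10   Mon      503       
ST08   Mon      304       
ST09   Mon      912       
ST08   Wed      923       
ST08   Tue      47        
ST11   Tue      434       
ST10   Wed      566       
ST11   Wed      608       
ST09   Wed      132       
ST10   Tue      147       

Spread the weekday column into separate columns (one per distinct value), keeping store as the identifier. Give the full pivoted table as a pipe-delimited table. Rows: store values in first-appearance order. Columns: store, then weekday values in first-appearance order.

Columns: store plus the 3 distinct weekday values (Mon, Tue, Wed).
For example, row ST11 column Mon takes units_sold=449 from the long row (ST11, Mon).

| store | Mon | Tue | Wed |
| ST11 | 449 | 434 | 608 |
| ST09 | 912 | 542 | 132 |
| ST10 | 503 | 147 | 566 |
| ST08 | 304 | 47 | 923 |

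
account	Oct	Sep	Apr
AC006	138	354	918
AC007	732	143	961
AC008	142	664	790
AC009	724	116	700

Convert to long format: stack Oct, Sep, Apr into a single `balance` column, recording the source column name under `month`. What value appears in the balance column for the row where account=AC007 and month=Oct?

732

Unpivoting turns each (account, wide-column) pair into one long row.
The wide cell at row AC007, column Oct holds 732, so the long row (AC007, Oct) has balance=732.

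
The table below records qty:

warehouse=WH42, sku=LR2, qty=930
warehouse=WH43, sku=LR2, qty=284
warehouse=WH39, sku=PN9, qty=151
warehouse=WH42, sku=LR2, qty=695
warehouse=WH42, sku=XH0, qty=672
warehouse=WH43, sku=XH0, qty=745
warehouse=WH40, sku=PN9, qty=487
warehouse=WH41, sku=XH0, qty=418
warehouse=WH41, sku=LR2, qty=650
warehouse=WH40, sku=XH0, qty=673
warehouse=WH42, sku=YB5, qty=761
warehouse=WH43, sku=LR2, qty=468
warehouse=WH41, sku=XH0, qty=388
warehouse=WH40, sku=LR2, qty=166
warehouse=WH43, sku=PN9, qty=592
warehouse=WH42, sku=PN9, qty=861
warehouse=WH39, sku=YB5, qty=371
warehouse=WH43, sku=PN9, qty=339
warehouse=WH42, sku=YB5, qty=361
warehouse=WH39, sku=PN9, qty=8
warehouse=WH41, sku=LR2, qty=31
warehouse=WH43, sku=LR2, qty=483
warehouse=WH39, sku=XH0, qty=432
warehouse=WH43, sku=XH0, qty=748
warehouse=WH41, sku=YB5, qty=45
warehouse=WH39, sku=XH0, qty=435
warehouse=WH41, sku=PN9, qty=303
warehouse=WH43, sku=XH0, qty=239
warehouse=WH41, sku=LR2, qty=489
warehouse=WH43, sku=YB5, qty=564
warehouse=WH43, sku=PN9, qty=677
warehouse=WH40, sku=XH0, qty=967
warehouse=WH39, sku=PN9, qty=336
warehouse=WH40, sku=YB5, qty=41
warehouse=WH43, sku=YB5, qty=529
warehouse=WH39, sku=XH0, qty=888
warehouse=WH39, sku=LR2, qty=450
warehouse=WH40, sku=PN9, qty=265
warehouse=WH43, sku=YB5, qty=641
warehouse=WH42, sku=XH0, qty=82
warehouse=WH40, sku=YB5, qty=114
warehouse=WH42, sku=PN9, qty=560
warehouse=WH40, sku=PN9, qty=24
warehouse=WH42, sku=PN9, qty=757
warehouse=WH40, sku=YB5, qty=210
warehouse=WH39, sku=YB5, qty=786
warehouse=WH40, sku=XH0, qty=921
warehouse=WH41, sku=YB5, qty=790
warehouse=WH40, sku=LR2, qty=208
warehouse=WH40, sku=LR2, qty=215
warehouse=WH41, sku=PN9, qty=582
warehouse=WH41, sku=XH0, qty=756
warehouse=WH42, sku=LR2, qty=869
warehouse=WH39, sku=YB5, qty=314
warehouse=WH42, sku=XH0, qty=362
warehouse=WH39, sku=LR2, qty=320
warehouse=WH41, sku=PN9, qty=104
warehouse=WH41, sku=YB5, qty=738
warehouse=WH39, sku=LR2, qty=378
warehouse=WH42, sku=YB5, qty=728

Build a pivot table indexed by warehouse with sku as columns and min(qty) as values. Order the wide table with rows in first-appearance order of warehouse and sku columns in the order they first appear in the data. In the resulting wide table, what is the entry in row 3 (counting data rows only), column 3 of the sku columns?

With rows in first-appearance order of warehouse, row 3 is warehouse=WH39. sku columns in first-appearance order: LR2, PN9, XH0, YB5; column 3 is XH0.
Long rows with warehouse=WH39, sku=XH0: min(432, 435, 888) = 432.

432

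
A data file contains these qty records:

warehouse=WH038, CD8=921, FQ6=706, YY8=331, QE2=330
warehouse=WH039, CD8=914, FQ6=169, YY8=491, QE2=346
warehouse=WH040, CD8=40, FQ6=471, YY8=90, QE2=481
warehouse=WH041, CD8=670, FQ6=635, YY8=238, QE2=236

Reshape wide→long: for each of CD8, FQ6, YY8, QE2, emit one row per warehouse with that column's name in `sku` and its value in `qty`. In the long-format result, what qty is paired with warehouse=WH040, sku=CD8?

40

Unpivoting turns each (warehouse, wide-column) pair into one long row.
The wide cell at row WH040, column CD8 holds 40, so the long row (WH040, CD8) has qty=40.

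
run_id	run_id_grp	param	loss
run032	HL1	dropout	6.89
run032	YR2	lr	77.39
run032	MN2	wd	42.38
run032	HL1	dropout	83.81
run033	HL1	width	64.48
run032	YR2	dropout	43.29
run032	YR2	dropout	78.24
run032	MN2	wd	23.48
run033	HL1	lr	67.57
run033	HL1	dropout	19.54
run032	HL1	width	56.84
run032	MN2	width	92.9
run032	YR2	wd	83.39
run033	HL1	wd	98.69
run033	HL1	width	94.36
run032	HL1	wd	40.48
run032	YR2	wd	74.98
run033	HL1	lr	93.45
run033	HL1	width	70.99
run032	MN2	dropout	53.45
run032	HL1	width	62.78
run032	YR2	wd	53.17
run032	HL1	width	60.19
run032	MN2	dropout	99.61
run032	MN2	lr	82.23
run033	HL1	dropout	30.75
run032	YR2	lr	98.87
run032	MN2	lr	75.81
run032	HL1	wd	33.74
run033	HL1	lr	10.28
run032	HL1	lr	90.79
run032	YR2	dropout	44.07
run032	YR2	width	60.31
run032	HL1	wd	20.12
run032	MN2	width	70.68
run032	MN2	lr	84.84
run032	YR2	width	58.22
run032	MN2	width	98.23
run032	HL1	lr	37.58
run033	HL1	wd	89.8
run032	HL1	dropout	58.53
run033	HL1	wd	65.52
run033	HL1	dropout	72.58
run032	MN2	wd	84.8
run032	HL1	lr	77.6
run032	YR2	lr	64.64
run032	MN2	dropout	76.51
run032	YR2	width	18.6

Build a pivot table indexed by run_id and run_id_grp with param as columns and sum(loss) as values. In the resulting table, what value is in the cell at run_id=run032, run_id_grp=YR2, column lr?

Rows with run_id=run032, run_id_grp=YR2 and param=lr: loss values are 77.39, 98.87, 64.64.
77.39 + 98.87 + 64.64 = 240.90.

240.90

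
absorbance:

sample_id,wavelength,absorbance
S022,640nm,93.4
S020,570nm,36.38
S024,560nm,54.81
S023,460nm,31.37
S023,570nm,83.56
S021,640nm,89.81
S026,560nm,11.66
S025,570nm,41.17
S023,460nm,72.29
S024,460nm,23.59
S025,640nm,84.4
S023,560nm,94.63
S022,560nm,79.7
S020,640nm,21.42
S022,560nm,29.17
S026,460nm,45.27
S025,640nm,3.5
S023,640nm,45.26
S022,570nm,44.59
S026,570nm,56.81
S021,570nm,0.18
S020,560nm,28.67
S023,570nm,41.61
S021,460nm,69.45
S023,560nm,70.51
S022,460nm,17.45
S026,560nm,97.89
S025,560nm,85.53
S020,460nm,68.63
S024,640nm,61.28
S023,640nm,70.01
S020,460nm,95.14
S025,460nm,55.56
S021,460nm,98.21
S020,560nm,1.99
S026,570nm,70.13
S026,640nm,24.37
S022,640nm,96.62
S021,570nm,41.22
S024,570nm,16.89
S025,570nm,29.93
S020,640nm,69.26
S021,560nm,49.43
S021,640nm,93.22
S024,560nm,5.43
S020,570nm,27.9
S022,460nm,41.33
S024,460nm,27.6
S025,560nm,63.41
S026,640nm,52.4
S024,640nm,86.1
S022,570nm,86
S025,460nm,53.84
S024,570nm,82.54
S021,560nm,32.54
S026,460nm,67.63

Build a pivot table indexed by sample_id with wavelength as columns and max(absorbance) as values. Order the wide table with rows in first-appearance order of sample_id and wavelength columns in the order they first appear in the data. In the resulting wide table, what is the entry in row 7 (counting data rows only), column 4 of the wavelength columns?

With rows in first-appearance order of sample_id, row 7 is sample_id=S025. wavelength columns in first-appearance order: 640nm, 570nm, 560nm, 460nm; column 4 is 460nm.
Long rows with sample_id=S025, wavelength=460nm: max(55.56, 53.84) = 55.56.

55.56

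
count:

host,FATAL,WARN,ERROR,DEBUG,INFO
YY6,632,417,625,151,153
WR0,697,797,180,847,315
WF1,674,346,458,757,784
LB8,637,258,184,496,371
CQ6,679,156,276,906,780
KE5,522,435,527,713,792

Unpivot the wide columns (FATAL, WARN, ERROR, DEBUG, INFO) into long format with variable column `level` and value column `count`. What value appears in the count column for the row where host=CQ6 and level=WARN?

Unpivoting turns each (host, wide-column) pair into one long row.
The wide cell at row CQ6, column WARN holds 156, so the long row (CQ6, WARN) has count=156.

156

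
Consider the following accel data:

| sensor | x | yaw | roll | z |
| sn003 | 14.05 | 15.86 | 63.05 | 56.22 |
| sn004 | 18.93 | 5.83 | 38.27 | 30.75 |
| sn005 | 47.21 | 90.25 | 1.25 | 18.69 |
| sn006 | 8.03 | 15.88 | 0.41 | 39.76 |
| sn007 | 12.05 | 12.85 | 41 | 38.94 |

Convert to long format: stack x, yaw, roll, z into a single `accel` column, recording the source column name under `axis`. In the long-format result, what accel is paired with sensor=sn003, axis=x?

Unpivoting turns each (sensor, wide-column) pair into one long row.
The wide cell at row sn003, column x holds 14.05, so the long row (sn003, x) has accel=14.05.

14.05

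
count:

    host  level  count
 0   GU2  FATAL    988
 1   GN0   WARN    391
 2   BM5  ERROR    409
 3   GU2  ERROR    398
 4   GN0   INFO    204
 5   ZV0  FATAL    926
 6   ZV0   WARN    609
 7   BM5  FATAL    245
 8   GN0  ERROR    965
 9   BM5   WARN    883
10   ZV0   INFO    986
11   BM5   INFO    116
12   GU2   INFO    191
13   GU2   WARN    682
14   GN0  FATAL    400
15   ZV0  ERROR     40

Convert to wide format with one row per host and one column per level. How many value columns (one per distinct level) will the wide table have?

4

4 distinct level values: INFO, FATAL, WARN, ERROR.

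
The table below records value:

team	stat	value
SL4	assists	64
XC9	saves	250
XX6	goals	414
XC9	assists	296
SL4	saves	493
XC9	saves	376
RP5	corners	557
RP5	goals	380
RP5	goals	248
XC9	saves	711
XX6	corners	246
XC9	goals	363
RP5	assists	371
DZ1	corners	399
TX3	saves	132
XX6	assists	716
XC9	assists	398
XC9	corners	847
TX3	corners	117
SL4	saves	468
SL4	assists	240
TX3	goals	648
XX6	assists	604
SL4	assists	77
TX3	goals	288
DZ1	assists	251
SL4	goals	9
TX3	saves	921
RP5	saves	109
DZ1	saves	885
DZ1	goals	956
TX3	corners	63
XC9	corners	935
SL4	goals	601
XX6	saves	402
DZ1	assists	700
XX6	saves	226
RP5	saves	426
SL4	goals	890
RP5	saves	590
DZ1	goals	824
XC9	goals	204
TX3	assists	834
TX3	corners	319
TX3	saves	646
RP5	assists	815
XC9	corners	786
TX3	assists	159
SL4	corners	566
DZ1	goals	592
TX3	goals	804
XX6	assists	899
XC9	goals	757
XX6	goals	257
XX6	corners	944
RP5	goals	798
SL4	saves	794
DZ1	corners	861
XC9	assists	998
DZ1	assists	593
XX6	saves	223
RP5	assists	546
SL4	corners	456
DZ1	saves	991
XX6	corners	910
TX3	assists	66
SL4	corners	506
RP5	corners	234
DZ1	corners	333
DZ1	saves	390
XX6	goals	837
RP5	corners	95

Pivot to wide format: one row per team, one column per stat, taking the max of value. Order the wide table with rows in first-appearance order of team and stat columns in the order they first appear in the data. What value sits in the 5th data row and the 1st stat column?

With rows in first-appearance order of team, row 5 is team=DZ1. stat columns in first-appearance order: assists, saves, goals, corners; column 1 is assists.
Long rows with team=DZ1, stat=assists: max(251, 700, 593) = 700.

700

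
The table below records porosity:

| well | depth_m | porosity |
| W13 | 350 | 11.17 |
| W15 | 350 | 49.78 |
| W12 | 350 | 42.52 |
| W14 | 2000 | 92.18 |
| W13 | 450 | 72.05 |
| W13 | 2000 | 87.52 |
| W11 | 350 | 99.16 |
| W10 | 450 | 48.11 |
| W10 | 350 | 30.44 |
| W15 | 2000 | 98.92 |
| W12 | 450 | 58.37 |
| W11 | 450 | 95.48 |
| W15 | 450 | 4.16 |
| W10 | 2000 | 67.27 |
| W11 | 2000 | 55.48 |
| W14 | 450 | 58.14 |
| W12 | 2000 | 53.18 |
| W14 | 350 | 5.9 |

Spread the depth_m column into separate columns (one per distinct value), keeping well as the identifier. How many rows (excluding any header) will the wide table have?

6 distinct well values → 6 rows.

6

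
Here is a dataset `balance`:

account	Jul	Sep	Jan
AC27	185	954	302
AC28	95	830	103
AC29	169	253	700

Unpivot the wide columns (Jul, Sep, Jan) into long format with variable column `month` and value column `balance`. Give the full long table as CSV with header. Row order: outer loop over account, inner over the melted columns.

Each (account, column) pair becomes one row: 3 × 3 = 9 rows.
For example, (AC27, Jul) → balance=185.

account,month,balance
AC27,Jul,185
AC27,Sep,954
AC27,Jan,302
AC28,Jul,95
AC28,Sep,830
AC28,Jan,103
AC29,Jul,169
AC29,Sep,253
AC29,Jan,700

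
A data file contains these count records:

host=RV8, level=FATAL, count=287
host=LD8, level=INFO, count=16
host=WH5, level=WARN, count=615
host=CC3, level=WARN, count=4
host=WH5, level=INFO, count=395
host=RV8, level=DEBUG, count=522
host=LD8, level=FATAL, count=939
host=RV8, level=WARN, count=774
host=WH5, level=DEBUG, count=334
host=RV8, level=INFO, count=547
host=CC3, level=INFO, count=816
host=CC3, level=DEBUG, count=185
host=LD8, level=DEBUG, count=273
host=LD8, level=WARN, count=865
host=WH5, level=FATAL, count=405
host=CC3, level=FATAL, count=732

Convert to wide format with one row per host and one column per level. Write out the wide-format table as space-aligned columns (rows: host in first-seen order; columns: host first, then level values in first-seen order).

host  FATAL  INFO  WARN  DEBUG
RV8   287    547   774   522  
LD8   939    16    865   273  
WH5   405    395   615   334  
CC3   732    816   4     185  

Columns: host plus the 4 distinct level values (FATAL, INFO, WARN, DEBUG).
For example, row RV8 column FATAL takes count=287 from the long row (RV8, FATAL).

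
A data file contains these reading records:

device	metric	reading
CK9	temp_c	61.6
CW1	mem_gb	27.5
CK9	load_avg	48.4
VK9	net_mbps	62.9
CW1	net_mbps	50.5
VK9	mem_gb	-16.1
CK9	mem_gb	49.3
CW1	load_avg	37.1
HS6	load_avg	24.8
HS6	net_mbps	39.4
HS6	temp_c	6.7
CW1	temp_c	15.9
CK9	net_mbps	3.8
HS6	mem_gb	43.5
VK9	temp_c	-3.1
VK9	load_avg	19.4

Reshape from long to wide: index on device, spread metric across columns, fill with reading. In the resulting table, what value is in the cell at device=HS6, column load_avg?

24.8

Wide layout: rows indexed by device, columns are the 4 distinct metric values (temp_c, mem_gb, load_avg, net_mbps).
Cell (device=HS6, metric=load_avg) draws from the long row where device=HS6 and metric=load_avg, which has reading=24.8.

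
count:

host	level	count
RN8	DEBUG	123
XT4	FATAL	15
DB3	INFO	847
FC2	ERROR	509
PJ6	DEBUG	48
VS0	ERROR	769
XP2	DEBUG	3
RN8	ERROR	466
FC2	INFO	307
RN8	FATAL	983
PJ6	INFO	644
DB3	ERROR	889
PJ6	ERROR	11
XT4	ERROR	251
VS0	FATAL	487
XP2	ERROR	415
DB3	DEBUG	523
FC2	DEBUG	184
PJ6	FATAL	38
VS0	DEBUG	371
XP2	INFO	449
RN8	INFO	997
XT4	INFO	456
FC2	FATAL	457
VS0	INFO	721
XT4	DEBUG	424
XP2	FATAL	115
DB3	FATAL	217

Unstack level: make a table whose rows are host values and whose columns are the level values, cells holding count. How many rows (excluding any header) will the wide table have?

7

7 distinct host values → 7 rows.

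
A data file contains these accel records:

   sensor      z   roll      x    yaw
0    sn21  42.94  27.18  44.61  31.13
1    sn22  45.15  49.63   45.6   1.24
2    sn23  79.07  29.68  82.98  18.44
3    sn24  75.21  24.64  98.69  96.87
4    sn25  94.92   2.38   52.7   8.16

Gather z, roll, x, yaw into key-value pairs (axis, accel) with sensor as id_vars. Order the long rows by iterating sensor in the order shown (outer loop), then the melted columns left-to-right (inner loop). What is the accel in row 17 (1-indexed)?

20 rows total (5 × 4). Row 17: index ⌊(17-1)/4⌋ = 4 into sensor → sn25; (17-1) mod 4 = 0 into the melted columns → z.
So row 17 is (sn25, z, 94.92); accel = 94.92.

94.92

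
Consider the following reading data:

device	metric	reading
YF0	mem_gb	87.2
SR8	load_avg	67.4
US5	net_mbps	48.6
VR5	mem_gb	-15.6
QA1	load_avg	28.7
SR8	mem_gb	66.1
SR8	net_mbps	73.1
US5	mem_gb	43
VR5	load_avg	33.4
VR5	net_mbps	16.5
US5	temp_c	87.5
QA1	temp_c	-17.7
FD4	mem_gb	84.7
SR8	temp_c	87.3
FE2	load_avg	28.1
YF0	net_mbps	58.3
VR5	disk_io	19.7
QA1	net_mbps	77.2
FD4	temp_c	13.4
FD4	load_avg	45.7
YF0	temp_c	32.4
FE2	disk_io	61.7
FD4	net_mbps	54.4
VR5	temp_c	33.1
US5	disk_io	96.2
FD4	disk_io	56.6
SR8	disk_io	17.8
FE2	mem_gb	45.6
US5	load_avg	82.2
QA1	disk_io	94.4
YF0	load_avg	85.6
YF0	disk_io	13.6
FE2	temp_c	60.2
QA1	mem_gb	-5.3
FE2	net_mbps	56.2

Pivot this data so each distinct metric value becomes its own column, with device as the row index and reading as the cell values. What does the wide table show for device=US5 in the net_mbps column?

Wide layout: rows indexed by device, columns are the 5 distinct metric values (mem_gb, load_avg, net_mbps, temp_c, disk_io).
Cell (device=US5, metric=net_mbps) draws from the long row where device=US5 and metric=net_mbps, which has reading=48.6.

48.6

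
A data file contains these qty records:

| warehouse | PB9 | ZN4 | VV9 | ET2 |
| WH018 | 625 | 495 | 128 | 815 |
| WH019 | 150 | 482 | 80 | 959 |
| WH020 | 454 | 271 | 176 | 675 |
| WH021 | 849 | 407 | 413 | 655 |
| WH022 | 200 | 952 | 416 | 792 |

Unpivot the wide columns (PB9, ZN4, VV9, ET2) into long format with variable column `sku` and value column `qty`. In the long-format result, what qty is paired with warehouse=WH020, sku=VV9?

Unpivoting turns each (warehouse, wide-column) pair into one long row.
The wide cell at row WH020, column VV9 holds 176, so the long row (WH020, VV9) has qty=176.

176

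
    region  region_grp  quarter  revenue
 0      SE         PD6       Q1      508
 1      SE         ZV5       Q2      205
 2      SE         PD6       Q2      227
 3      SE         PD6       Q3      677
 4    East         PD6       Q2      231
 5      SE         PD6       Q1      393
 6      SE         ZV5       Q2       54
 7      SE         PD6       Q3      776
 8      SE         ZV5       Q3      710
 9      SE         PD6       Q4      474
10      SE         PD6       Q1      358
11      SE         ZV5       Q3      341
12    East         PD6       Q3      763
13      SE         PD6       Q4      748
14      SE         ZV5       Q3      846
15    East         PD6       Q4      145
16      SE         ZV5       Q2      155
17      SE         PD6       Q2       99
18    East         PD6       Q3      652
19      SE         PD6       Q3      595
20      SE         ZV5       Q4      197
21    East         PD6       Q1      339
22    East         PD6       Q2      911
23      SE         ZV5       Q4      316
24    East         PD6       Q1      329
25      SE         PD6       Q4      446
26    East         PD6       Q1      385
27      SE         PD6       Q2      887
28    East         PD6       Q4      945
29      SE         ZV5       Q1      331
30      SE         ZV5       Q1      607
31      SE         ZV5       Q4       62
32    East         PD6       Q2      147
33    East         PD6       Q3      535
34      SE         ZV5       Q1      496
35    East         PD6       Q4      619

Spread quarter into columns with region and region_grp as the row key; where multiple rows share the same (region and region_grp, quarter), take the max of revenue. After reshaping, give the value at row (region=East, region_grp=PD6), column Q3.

763

Rows with region=East, region_grp=PD6 and quarter=Q3: revenue values are 763, 652, 535.
max(763, 652, 535) = 763.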